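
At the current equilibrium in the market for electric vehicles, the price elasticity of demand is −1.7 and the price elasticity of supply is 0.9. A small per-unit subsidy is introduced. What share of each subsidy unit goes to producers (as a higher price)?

For a small subsidy around the equilibrium, the benefit split depends on the relative slopes, which at a point are proportional to the elasticities.
Buyer share = εs/(εs + |εd|) = 0.9/(0.9 + 1.7) = 9/26; seller share = |εd|/(εs + |εd|) = 17/26.
So producers capture 17/26 of the subsidy.

Producer share = 17/26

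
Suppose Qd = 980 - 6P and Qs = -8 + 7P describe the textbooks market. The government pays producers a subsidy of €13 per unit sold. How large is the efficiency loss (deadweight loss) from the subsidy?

Pre-subsidy: 980 - 6P = -8 + 7P gives P* = 76, Q* = 524.
With the subsidy, sellers receive Ps = Pb + 13 for each unit, where Pb is the price buyers pay.
Supply in terms of Pb becomes Qs = -8 + 7(Pb + 13) = 83 + 7Pb. Setting this equal to demand: 980 - 6Pb = 83 + 7Pb, so Pb = 69.
Sellers receive Ps = 69 + 13 = 82; Q' = 980 − 6·69 = 566.
The subsidy expands output by 566 − 524 = 42 past the efficient level; on those units the gap between marginal cost and willingness to pay runs from 0 up to 13.
DWL = ½ × 13 × 42 = 273.

Deadweight loss = €273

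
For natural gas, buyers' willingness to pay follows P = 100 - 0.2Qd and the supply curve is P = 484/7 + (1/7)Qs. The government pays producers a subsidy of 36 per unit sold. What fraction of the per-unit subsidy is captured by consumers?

Pre-subsidy: 100 - 0.2Q = 484/7 + (1/7)Q gives Q* = 90 and P* = 82.
With the subsidy, sellers receive Ps = Pb + 36 for each unit, where Pb is the price buyers pay.
On the curves, Pb = 100 - 0.2Q and Ps = 484/7 + (1/7)Q; the wedge Ps − Pb = 36 gives 484/7 + (1/7)Q − (100 - 0.2Q) = 36, so Q' = 195.
Then Pb = 100 − 0.2·195 = 61 and Ps = 484/7 + (1/7)·195 = 97.
Buyers' price falls by P* − Pb = 82 − 61 = 21; sellers' price rises by Ps − P* = 97 − 82 = 15.
So consumers capture 21/36 = 7/12 of each unit of subsidy.

Consumer share = 7/12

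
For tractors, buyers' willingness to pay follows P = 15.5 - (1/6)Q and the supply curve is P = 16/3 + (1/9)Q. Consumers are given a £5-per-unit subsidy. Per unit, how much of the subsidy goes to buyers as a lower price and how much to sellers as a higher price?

Buyers gain £3 per unit; sellers gain £2 per unit

Pre-subsidy: 15.5 - (1/6)Q = 16/3 + (1/9)Q gives Q* = 36.6 and P* = 9.4.
With the rebate, buyers effectively pay Pb = Ps − 5, where Ps is the price sellers receive.
On the curves, Pb = 15.5 - (1/6)Q and Ps = 16/3 + (1/9)Q; the wedge Ps − Pb = 5 gives 16/3 + (1/9)Q − (15.5 - (1/6)Q) = 5, so Q' = 54.6.
Then Pb = 15.5 − (1/6)·54.6 = 6.4 and Ps = 16/3 + (1/9)·54.6 = 11.4.
Buyers' price falls by P* − Pb = 9.4 − 6.4 = 3; sellers' price rises by Ps − P* = 11.4 − 9.4 = 2.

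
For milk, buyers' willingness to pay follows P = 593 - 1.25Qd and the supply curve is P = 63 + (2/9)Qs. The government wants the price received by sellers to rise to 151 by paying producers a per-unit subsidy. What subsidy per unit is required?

Required subsidy s = 53 per unit

At a seller price of 151, quantity supplied is -283.5 + 4.5·151 = 396.
Buyers absorb 396 only when they pay Pb = 593 − 1.25·396 = 98.
s = Ps − Pb = 151 − 98 = 53.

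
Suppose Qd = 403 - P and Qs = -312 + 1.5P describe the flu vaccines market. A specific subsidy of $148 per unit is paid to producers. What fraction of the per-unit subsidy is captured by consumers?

Consumer share = 0.6

Pre-subsidy: 403 - P = -312 + 1.5P gives P* = 286, Q* = 117.
With the subsidy, sellers receive Ps = Pb + 148 for each unit, where Pb is the price buyers pay.
Supply in terms of Pb becomes Qs = -312 + 1.5(Pb + 148) = -90 + 1.5Pb. Setting this equal to demand: 403 - Pb = -90 + 1.5Pb, so Pb = 197.2.
Sellers receive Ps = 197.2 + 148 = 345.2; Q' = 403 − 1·197.2 = 205.8.
Buyers' price falls by P* − Pb = 286 − 197.2 = 88.8; sellers' price rises by Ps − P* = 345.2 − 286 = 59.2.
So consumers capture 88.8/148 = 0.6 of each unit of subsidy.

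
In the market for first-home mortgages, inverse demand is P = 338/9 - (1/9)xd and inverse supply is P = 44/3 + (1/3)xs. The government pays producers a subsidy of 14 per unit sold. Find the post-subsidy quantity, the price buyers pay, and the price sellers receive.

Pre-subsidy: 338/9 - (1/9)x = 44/3 + (1/3)x gives x* = 51.5 and P* = 191/6.
With the subsidy, sellers receive Ps = Pb + 14 for each unit, where Pb is the price buyers pay.
On the curves, Pb = 338/9 - (1/9)x and Ps = 44/3 + (1/3)x; the wedge Ps − Pb = 14 gives 44/3 + (1/3)x − (338/9 - (1/9)x) = 14, so x' = 83.
Then Pb = 338/9 − (1/9)·83 = 85/3 and Ps = 44/3 + (1/3)·83 = 127/3.

x' = 83; buyers pay 85/3; sellers receive 127/3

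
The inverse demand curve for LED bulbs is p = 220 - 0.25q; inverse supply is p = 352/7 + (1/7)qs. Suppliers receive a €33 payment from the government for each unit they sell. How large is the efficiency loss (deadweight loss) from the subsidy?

Deadweight loss = €1386

Pre-subsidy: 220 - 0.25q = 352/7 + (1/7)q gives q* = 432 and p* = 112.
With the subsidy, sellers receive ps = pb + 33 for each unit, where pb is the price buyers pay.
On the curves, pb = 220 - 0.25q and ps = 352/7 + (1/7)q; the wedge ps − pb = 33 gives 352/7 + (1/7)q − (220 - 0.25q) = 33, so q' = 516.
Then pb = 220 − 0.25·516 = 91 and ps = 352/7 + (1/7)·516 = 124.
The subsidy expands output by 516 − 432 = 84 past the efficient level; on those units the gap between marginal cost and willingness to pay runs from 0 up to 33.
DWL = ½ × 33 × 84 = 1386.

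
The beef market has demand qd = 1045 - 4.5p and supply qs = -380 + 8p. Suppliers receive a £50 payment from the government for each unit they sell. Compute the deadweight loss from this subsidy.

Pre-subsidy: 1045 - 4.5p = -380 + 8p gives p* = 114, q* = 532.
With the subsidy, sellers receive ps = pb + 50 for each unit, where pb is the price buyers pay.
Supply in terms of pb becomes qs = -380 + 8(pb + 50) = 20 + 8pb. Setting this equal to demand: 1045 - 4.5pb = 20 + 8pb, so pb = 82.
Sellers receive ps = 82 + 50 = 132; q' = 1045 − 4.5·82 = 676.
The subsidy expands output by 676 − 532 = 144 past the efficient level; on those units the gap between marginal cost and willingness to pay runs from 0 up to 50.
DWL = ½ × 50 × 144 = 3600.

Deadweight loss = £3600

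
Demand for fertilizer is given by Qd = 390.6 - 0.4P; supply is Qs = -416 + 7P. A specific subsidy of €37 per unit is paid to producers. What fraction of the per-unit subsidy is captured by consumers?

Consumer share = 35/37

Pre-subsidy: 390.6 - 0.4P = -416 + 7P gives P* = 109, Q* = 347.
With the subsidy, sellers receive Ps = Pb + 37 for each unit, where Pb is the price buyers pay.
Supply in terms of Pb becomes Qs = -416 + 7(Pb + 37) = -157 + 7Pb. Setting this equal to demand: 390.6 - 0.4Pb = -157 + 7Pb, so Pb = 74.
Sellers receive Ps = 74 + 37 = 111; Q' = 390.6 − 0.4·74 = 361.
Buyers' price falls by P* − Pb = 109 − 74 = 35; sellers' price rises by Ps − P* = 111 − 109 = 2.
So consumers capture 35/37 = 35/37 of each unit of subsidy.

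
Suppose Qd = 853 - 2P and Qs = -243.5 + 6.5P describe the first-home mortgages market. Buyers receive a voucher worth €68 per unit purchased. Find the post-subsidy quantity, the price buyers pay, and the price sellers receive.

Q' = 699; buyers pay €77; sellers receive €145

Pre-subsidy: 853 - 2P = -243.5 + 6.5P gives P* = 129, Q* = 595.
With the rebate, buyers effectively pay Pb = Ps − 68, where Ps is the price sellers receive.
Demand in terms of Ps becomes Qd = 853 − 2(Ps − 68) = 989 - 2Ps. Setting this equal to supply: 989 - 2Ps = -243.5 + 6.5Ps, so Ps = 145.
Buyers pay Pb = 145 − 68 = 77; Q' = -243.5 + 6.5·145 = 699.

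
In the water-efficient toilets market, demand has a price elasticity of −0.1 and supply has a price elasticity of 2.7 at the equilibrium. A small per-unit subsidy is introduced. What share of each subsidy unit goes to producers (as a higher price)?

For a small subsidy around the equilibrium, the benefit split depends on the relative slopes, which at a point are proportional to the elasticities.
Buyer share = εs/(εs + |εd|) = 2.7/(2.7 + 0.1) = 27/28; seller share = |εd|/(εs + |εd|) = 1/28.
So producers capture 1/28 of the subsidy.

Producer share = 1/28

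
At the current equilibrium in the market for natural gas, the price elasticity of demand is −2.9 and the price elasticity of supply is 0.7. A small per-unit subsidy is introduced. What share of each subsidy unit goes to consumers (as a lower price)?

Consumer share = 7/36

For a small subsidy around the equilibrium, the benefit split depends on the relative slopes, which at a point are proportional to the elasticities.
Buyer share = εs/(εs + |εd|) = 0.7/(0.7 + 2.9) = 7/36; seller share = |εd|/(εs + |εd|) = 29/36.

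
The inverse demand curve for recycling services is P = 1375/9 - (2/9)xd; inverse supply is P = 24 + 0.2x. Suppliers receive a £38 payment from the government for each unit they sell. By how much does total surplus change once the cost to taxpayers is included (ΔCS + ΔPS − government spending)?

Net change in total surplus = -£1710

Pre-subsidy: 1375/9 - (2/9)x = 24 + 0.2x gives x* = 305 and P* = 85.
With the subsidy, sellers receive Ps = Pb + 38 for each unit, where Pb is the price buyers pay.
On the curves, Pb = 1375/9 - (2/9)x and Ps = 24 + 0.2x; the wedge Ps − Pb = 38 gives 24 + 0.2x − (1375/9 - (2/9)x) = 38, so x' = 395.
Then Pb = 1375/9 − (2/9)·395 = 65 and Ps = 24 + 0.2·395 = 103.
ΔCS = ½(305 + 395)(85 − 65) = 7000; ΔPS = ½(305 + 395)(103 − 85) = 6300.
Government spending = 38 × 395 = 15010.
Net change = 7000 + 6300 − 15010 = -1710. The loss equals the DWL triangle ½·38·90.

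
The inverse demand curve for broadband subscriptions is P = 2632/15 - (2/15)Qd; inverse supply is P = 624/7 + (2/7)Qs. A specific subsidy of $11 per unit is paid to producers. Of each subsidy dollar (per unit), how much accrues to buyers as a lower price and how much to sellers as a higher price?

Pre-subsidy: 2632/15 - (2/15)Q = 624/7 + (2/7)Q gives Q* = 206 and P* = 148.
With the subsidy, sellers receive Ps = Pb + 11 for each unit, where Pb is the price buyers pay.
On the curves, Pb = 2632/15 - (2/15)Q and Ps = 624/7 + (2/7)Q; the wedge Ps − Pb = 11 gives 624/7 + (2/7)Q − (2632/15 - (2/15)Q) = 11, so Q' = 232.25.
Then Pb = 2632/15 − (2/15)·232.25 = 144.5 and Ps = 624/7 + (2/7)·232.25 = 155.5.
Buyers' price falls by P* − Pb = 148 − 144.5 = 3.5; sellers' price rises by Ps − P* = 155.5 − 148 = 7.5.

Buyers gain $3.5 per unit; sellers gain $7.5 per unit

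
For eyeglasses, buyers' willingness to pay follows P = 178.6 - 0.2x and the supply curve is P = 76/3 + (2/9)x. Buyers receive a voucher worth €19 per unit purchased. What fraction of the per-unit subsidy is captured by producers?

Producer share = 10/19

Pre-subsidy: 178.6 - 0.2x = 76/3 + (2/9)x gives x* = 363 and P* = 106.
With the rebate, buyers effectively pay Pb = Ps − 19, where Ps is the price sellers receive.
On the curves, Pb = 178.6 - 0.2x and Ps = 76/3 + (2/9)x; the wedge Ps − Pb = 19 gives 76/3 + (2/9)x − (178.6 - 0.2x) = 19, so x' = 408.
Then Pb = 178.6 − 0.2·408 = 97 and Ps = 76/3 + (2/9)·408 = 116.
Buyers' price falls by P* − Pb = 106 − 97 = 9; sellers' price rises by Ps − P* = 116 − 106 = 10.
So producers capture 10/19 = 10/19 of each unit of subsidy.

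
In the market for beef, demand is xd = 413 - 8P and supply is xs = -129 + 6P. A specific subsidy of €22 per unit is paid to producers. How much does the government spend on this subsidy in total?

Government cost = 27522/7

Pre-subsidy: 413 - 8P = -129 + 6P gives P* = 271/7, x* = 723/7.
With the subsidy, sellers receive Ps = Pb + 22 for each unit, where Pb is the price buyers pay.
Supply in terms of Pb becomes xs = -129 + 6(Pb + 22) = 3 + 6Pb. Setting this equal to demand: 413 - 8Pb = 3 + 6Pb, so Pb = 205/7.
Sellers receive Ps = 205/7 + 22 = 359/7; x' = 413 − 8·(205/7) = 1251/7.
Government outlay = subsidy × quantity = 22 × 1251/7 = 27522/7.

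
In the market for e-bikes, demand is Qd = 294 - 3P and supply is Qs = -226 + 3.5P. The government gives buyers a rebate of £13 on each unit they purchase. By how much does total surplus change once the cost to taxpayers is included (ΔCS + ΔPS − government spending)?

Net change in total surplus = -£136.5

Pre-subsidy: 294 - 3P = -226 + 3.5P gives P* = 80, Q* = 54.
With the rebate, buyers effectively pay Pb = Ps − 13, where Ps is the price sellers receive.
Demand in terms of Ps becomes Qd = 294 − 3(Ps − 13) = 333 - 3Ps. Setting this equal to supply: 333 - 3Ps = -226 + 3.5Ps, so Ps = 86.
Buyers pay Pb = 86 − 13 = 73; Q' = -226 + 3.5·86 = 75.
ΔCS = ½(54 + 75)(80 − 73) = 451.5; ΔPS = ½(54 + 75)(86 − 80) = 387.
Government spending = 13 × 75 = 975.
Net change = 451.5 + 387 − 975 = -136.5. The loss equals the DWL triangle ½·13·21.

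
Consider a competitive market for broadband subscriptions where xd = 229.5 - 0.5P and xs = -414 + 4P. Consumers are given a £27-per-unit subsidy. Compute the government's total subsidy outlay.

Pre-subsidy: 229.5 - 0.5P = -414 + 4P gives P* = 143, x* = 158.
With the rebate, buyers effectively pay Pb = Ps − 27, where Ps is the price sellers receive.
Demand in terms of Ps becomes xd = 229.5 − 0.5(Ps − 27) = 243 - 0.5Ps. Setting this equal to supply: 243 - 0.5Ps = -414 + 4Ps, so Ps = 146.
Buyers pay Pb = 146 − 27 = 119; x' = -414 + 4·146 = 170.
Government outlay = subsidy × quantity = 27 × 170 = 4590.

Government cost = £4590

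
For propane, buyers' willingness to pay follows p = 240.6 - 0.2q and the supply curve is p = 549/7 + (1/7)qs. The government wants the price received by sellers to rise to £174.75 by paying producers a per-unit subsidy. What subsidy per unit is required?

Required subsidy s = £69 per unit

At a seller price of 174.75, quantity supplied is -549 + 7·174.75 = 674.25.
Buyers absorb 674.25 only when they pay pb = 240.6 − 0.2·674.25 = 105.75.
s = ps − pb = 174.75 − 105.75 = 69.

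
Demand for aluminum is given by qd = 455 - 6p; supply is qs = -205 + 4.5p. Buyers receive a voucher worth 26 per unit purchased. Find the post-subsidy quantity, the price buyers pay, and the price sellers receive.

q' = 1013/7; buyers pay 362/7; sellers receive 544/7

Pre-subsidy: 455 - 6p = -205 + 4.5p gives p* = 440/7, q* = 545/7.
With the rebate, buyers effectively pay pb = ps − 26, where ps is the price sellers receive.
Demand in terms of ps becomes qd = 455 − 6(ps − 26) = 611 - 6ps. Setting this equal to supply: 611 - 6ps = -205 + 4.5ps, so ps = 544/7.
Buyers pay pb = 544/7 − 26 = 362/7; q' = -205 + 4.5·(544/7) = 1013/7.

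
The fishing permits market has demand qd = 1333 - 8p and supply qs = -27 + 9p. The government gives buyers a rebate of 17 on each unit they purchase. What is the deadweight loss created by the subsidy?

Pre-subsidy: 1333 - 8p = -27 + 9p gives p* = 80, q* = 693.
With the rebate, buyers effectively pay pb = ps − 17, where ps is the price sellers receive.
Demand in terms of ps becomes qd = 1333 − 8(ps − 17) = 1469 - 8ps. Setting this equal to supply: 1469 - 8ps = -27 + 9ps, so ps = 88.
Buyers pay pb = 88 − 17 = 71; q' = -27 + 9·88 = 765.
The subsidy expands output by 765 − 693 = 72 past the efficient level; on those units the gap between marginal cost and willingness to pay runs from 0 up to 17.
DWL = ½ × 17 × 72 = 612.

Deadweight loss = 612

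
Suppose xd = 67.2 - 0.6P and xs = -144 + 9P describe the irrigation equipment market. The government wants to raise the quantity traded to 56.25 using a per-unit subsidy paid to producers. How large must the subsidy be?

At x = 56.25, invert demand for the buyer price: Pb = (67.2 − 56.25)/0.6 = 18.25; invert supply for the seller price: Ps = (56.25 − (-144))/9 = 22.25.
The subsidy must fill the gap: s = Ps − Pb = 22.25 − 18.25 = 4.

Required subsidy s = 4 per unit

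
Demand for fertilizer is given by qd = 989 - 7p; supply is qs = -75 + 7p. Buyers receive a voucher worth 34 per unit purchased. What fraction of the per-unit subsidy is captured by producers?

Pre-subsidy: 989 - 7p = -75 + 7p gives p* = 76, q* = 457.
With the rebate, buyers effectively pay pb = ps − 34, where ps is the price sellers receive.
Demand in terms of ps becomes qd = 989 − 7(ps − 34) = 1227 - 7ps. Setting this equal to supply: 1227 - 7ps = -75 + 7ps, so ps = 93.
Buyers pay pb = 93 − 34 = 59; q' = -75 + 7·93 = 576.
Buyers' price falls by p* − pb = 76 − 59 = 17; sellers' price rises by ps − p* = 93 − 76 = 17.
So producers capture 17/34 = 0.5 of each unit of subsidy.

Producer share = 0.5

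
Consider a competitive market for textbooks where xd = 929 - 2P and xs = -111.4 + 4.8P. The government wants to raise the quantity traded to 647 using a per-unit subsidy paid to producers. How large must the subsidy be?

At x = 647, invert demand for the buyer price: Pb = (929 − 647)/2 = 141; invert supply for the seller price: Ps = (647 − (-111.4))/4.8 = 158.
The subsidy must fill the gap: s = Ps − Pb = 158 − 141 = 17.

Required subsidy s = 17 per unit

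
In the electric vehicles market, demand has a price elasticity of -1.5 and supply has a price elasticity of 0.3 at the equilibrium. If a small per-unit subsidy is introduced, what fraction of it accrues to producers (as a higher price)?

For a small subsidy around the equilibrium, the benefit split depends on the relative slopes, which at a point are proportional to the elasticities.
Buyer share = εs/(εs + |εd|) = 0.3/(0.3 + 1.5) = 1/6; seller share = |εd|/(εs + |εd|) = 5/6.
So producers capture 5/6 of the subsidy.

Producer share = 5/6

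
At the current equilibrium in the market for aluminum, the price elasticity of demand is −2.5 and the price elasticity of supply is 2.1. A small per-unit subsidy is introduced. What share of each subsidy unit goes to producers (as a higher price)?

Producer share = 25/46

For a small subsidy around the equilibrium, the benefit split depends on the relative slopes, which at a point are proportional to the elasticities.
Buyer share = εs/(εs + |εd|) = 2.1/(2.1 + 2.5) = 21/46; seller share = |εd|/(εs + |εd|) = 25/46.
So producers capture 25/46 of the subsidy.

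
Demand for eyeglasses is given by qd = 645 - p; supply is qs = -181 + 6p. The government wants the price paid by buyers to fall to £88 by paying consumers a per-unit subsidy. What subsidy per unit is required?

Required subsidy s = £35 per unit

At a buyer price of 88, quantity demanded is 645 − 1·88 = 557.
Sellers supply 557 only when they receive ps with -181 + 6·ps = 557, i.e. ps = 123.
s = ps − pb = 123 − 88 = 35.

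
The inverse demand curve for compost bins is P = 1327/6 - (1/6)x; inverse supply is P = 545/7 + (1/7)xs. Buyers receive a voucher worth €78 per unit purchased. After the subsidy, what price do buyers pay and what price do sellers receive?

Pre-subsidy: 1327/6 - (1/6)x = 545/7 + (1/7)x gives x* = 463 and P* = 144.
With the rebate, buyers effectively pay Pb = Ps − 78, where Ps is the price sellers receive.
On the curves, Pb = 1327/6 - (1/6)x and Ps = 545/7 + (1/7)x; the wedge Ps − Pb = 78 gives 545/7 + (1/7)x − (1327/6 - (1/6)x) = 78, so x' = 715.
Then Pb = 1327/6 − (1/6)·715 = 102 and Ps = 545/7 + (1/7)·715 = 180.

Buyers pay €102; sellers receive €180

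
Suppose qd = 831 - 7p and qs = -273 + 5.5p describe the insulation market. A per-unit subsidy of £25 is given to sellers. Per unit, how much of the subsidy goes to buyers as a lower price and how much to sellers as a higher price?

Buyers gain £11 per unit; sellers gain £14 per unit

Pre-subsidy: 831 - 7p = -273 + 5.5p gives p* = 88.32, q* = 212.76.
With the subsidy, sellers receive ps = pb + 25 for each unit, where pb is the price buyers pay.
Supply in terms of pb becomes qs = -273 + 5.5(pb + 25) = -135.5 + 5.5pb. Setting this equal to demand: 831 - 7pb = -135.5 + 5.5pb, so pb = 77.32.
Sellers receive ps = 77.32 + 25 = 102.32; q' = 831 − 7·77.32 = 289.76.
Buyers' price falls by p* − pb = 88.32 − 77.32 = 11; sellers' price rises by ps − p* = 102.32 − 88.32 = 14.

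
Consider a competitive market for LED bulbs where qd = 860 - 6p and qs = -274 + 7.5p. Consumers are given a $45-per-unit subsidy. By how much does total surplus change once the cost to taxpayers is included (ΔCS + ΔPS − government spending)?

Net change in total surplus = -$3375

Pre-subsidy: 860 - 6p = -274 + 7.5p gives p* = 84, q* = 356.
With the rebate, buyers effectively pay pb = ps − 45, where ps is the price sellers receive.
Demand in terms of ps becomes qd = 860 − 6(ps − 45) = 1130 - 6ps. Setting this equal to supply: 1130 - 6ps = -274 + 7.5ps, so ps = 104.
Buyers pay pb = 104 − 45 = 59; q' = -274 + 7.5·104 = 506.
ΔCS = ½(356 + 506)(84 − 59) = 10775; ΔPS = ½(356 + 506)(104 − 84) = 8620.
Government spending = 45 × 506 = 22770.
Net change = 10775 + 8620 − 22770 = -3375. The loss equals the DWL triangle ½·45·150.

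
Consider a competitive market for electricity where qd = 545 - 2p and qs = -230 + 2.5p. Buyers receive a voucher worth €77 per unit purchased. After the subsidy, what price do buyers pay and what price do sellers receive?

Buyers pay 1165/9; sellers receive 1858/9

Pre-subsidy: 545 - 2p = -230 + 2.5p gives p* = 1550/9, q* = 1805/9.
With the rebate, buyers effectively pay pb = ps − 77, where ps is the price sellers receive.
Demand in terms of ps becomes qd = 545 − 2(ps − 77) = 699 - 2ps. Setting this equal to supply: 699 - 2ps = -230 + 2.5ps, so ps = 1858/9.
Buyers pay pb = 1858/9 − 77 = 1165/9; q' = -230 + 2.5·(1858/9) = 2575/9.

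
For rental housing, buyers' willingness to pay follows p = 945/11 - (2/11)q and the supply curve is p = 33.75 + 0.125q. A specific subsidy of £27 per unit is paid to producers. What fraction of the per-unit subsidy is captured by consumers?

Pre-subsidy: 945/11 - (2/11)q = 33.75 + 0.125q gives q* = 170 and p* = 55.
With the subsidy, sellers receive ps = pb + 27 for each unit, where pb is the price buyers pay.
On the curves, pb = 945/11 - (2/11)q and ps = 33.75 + 0.125q; the wedge ps − pb = 27 gives 33.75 + 0.125q − (945/11 - (2/11)q) = 27, so q' = 258.
Then pb = 945/11 − (2/11)·258 = 39 and ps = 33.75 + 0.125·258 = 66.
Buyers' price falls by p* − pb = 55 − 39 = 16; sellers' price rises by ps − p* = 66 − 55 = 11.
So consumers capture 16/27 = 16/27 of each unit of subsidy.

Consumer share = 16/27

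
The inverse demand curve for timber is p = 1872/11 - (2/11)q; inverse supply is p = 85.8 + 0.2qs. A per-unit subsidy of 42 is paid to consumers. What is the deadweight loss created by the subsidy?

Pre-subsidy: 1872/11 - (2/11)q = 85.8 + 0.2q gives q* = 221 and p* = 130.
With the rebate, buyers effectively pay pb = ps − 42, where ps is the price sellers receive.
On the curves, pb = 1872/11 - (2/11)q and ps = 85.8 + 0.2q; the wedge ps − pb = 42 gives 85.8 + 0.2q − (1872/11 - (2/11)q) = 42, so q' = 331.
Then pb = 1872/11 − (2/11)·331 = 110 and ps = 85.8 + 0.2·331 = 152.
The subsidy expands output by 331 − 221 = 110 past the efficient level; on those units the gap between marginal cost and willingness to pay runs from 0 up to 42.
DWL = ½ × 42 × 110 = 2310.

Deadweight loss = 2310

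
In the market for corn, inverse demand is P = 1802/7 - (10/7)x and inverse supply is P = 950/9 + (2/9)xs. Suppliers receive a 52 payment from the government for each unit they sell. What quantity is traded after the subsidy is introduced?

Pre-subsidy: 1802/7 - (10/7)x = 950/9 + (2/9)x gives x* = 92 and P* = 126.
With the subsidy, sellers receive Ps = Pb + 52 for each unit, where Pb is the price buyers pay.
On the curves, Pb = 1802/7 - (10/7)x and Ps = 950/9 + (2/9)x; the wedge Ps − Pb = 52 gives 950/9 + (2/9)x − (1802/7 - (10/7)x) = 52, so x' = 123.5.
Then Pb = 1802/7 − (10/7)·123.5 = 81 and Ps = 950/9 + (2/9)·123.5 = 133.

x' = 123.5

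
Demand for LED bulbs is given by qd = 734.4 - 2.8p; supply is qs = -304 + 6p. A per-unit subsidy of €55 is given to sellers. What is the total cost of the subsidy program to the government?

Pre-subsidy: 734.4 - 2.8p = -304 + 6p gives p* = 118, q* = 404.
With the subsidy, sellers receive ps = pb + 55 for each unit, where pb is the price buyers pay.
Supply in terms of pb becomes qs = -304 + 6(pb + 55) = 26 + 6pb. Setting this equal to demand: 734.4 - 2.8pb = 26 + 6pb, so pb = 80.5.
Sellers receive ps = 80.5 + 55 = 135.5; q' = 734.4 − 2.8·80.5 = 509.
Government outlay = subsidy × quantity = 55 × 509 = 27995.

Government cost = €27995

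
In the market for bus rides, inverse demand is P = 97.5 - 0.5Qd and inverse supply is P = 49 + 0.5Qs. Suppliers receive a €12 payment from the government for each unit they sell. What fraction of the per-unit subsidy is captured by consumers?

Consumer share = 0.5

Pre-subsidy: 97.5 - 0.5Q = 49 + 0.5Q gives Q* = 48.5 and P* = 73.25.
With the subsidy, sellers receive Ps = Pb + 12 for each unit, where Pb is the price buyers pay.
On the curves, Pb = 97.5 - 0.5Q and Ps = 49 + 0.5Q; the wedge Ps − Pb = 12 gives 49 + 0.5Q − (97.5 - 0.5Q) = 12, so Q' = 60.5.
Then Pb = 97.5 − 0.5·60.5 = 67.25 and Ps = 49 + 0.5·60.5 = 79.25.
Buyers' price falls by P* − Pb = 73.25 − 67.25 = 6; sellers' price rises by Ps − P* = 79.25 − 73.25 = 6.
So consumers capture 6/12 = 0.5 of each unit of subsidy.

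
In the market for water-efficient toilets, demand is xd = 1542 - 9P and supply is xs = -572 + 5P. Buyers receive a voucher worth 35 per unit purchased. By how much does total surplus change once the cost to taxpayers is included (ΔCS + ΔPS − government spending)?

Pre-subsidy: 1542 - 9P = -572 + 5P gives P* = 151, x* = 183.
With the rebate, buyers effectively pay Pb = Ps − 35, where Ps is the price sellers receive.
Demand in terms of Ps becomes xd = 1542 − 9(Ps − 35) = 1857 - 9Ps. Setting this equal to supply: 1857 - 9Ps = -572 + 5Ps, so Ps = 173.5.
Buyers pay Pb = 173.5 − 35 = 138.5; x' = -572 + 5·173.5 = 295.5.
ΔCS = ½(183 + 295.5)(151 − 138.5) = 2990.625; ΔPS = ½(183 + 295.5)(173.5 − 151) = 5383.125.
Government spending = 35 × 295.5 = 10342.5.
Net change = 2990.625 + 5383.125 − 10342.5 = -1968.75. The loss equals the DWL triangle ½·35·112.5.

Net change in total surplus = -1968.75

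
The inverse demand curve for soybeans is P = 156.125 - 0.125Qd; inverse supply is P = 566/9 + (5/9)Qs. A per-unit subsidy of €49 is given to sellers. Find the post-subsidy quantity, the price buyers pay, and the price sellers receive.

Pre-subsidy: 156.125 - 0.125Q = 566/9 + (5/9)Q gives Q* = 137 and P* = 139.
With the subsidy, sellers receive Ps = Pb + 49 for each unit, where Pb is the price buyers pay.
On the curves, Pb = 156.125 - 0.125Q and Ps = 566/9 + (5/9)Q; the wedge Ps − Pb = 49 gives 566/9 + (5/9)Q − (156.125 - 0.125Q) = 49, so Q' = 209.
Then Pb = 156.125 − 0.125·209 = 130 and Ps = 566/9 + (5/9)·209 = 179.

Q' = 209; buyers pay €130; sellers receive €179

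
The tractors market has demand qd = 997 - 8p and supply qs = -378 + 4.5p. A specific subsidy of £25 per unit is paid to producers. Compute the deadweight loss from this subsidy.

Pre-subsidy: 997 - 8p = -378 + 4.5p gives p* = 110, q* = 117.
With the subsidy, sellers receive ps = pb + 25 for each unit, where pb is the price buyers pay.
Supply in terms of pb becomes qs = -378 + 4.5(pb + 25) = -265.5 + 4.5pb. Setting this equal to demand: 997 - 8pb = -265.5 + 4.5pb, so pb = 101.
Sellers receive ps = 101 + 25 = 126; q' = 997 − 8·101 = 189.
The subsidy expands output by 189 − 117 = 72 past the efficient level; on those units the gap between marginal cost and willingness to pay runs from 0 up to 25.
DWL = ½ × 25 × 72 = 900.

Deadweight loss = £900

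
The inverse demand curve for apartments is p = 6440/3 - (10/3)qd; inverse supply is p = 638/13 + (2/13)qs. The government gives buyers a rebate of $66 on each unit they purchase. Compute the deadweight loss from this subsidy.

Pre-subsidy: 6440/3 - (10/3)q = 638/13 + (2/13)q gives q* = 40903/68 and p* = 4815/34.
With the rebate, buyers effectively pay pb = ps − 66, where ps is the price sellers receive.
On the curves, pb = 6440/3 - (10/3)q and ps = 638/13 + (2/13)q; the wedge ps − pb = 66 gives 638/13 + (2/13)q − (6440/3 - (10/3)q) = 66, so q' = 21095/34.
Then pb = 6440/3 − (10/3)·(21095/34) = 1335/17 and ps = 638/13 + (2/13)·(21095/34) = 2457/17.
The subsidy expands output by 21095/34 − 40903/68 = 1287/68 past the efficient level; on those units the gap between marginal cost and willingness to pay runs from 0 up to 66.
DWL = ½ × 66 × 1287/68 = 42471/68.

Deadweight loss = 42471/68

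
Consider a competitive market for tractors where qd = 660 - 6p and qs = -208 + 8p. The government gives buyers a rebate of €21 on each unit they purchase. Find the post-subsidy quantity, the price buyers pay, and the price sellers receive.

Pre-subsidy: 660 - 6p = -208 + 8p gives p* = 62, q* = 288.
With the rebate, buyers effectively pay pb = ps − 21, where ps is the price sellers receive.
Demand in terms of ps becomes qd = 660 − 6(ps − 21) = 786 - 6ps. Setting this equal to supply: 786 - 6ps = -208 + 8ps, so ps = 71.
Buyers pay pb = 71 − 21 = 50; q' = -208 + 8·71 = 360.

q' = 360; buyers pay €50; sellers receive €71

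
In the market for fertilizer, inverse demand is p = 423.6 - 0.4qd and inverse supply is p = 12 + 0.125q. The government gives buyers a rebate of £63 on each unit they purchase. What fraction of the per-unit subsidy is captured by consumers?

Consumer share = 16/21

Pre-subsidy: 423.6 - 0.4q = 12 + 0.125q gives q* = 784 and p* = 110.
With the rebate, buyers effectively pay pb = ps − 63, where ps is the price sellers receive.
On the curves, pb = 423.6 - 0.4q and ps = 12 + 0.125q; the wedge ps − pb = 63 gives 12 + 0.125q − (423.6 - 0.4q) = 63, so q' = 904.
Then pb = 423.6 − 0.4·904 = 62 and ps = 12 + 0.125·904 = 125.
Buyers' price falls by p* − pb = 110 − 62 = 48; sellers' price rises by ps − p* = 125 − 110 = 15.
So consumers capture 48/63 = 16/21 of each unit of subsidy.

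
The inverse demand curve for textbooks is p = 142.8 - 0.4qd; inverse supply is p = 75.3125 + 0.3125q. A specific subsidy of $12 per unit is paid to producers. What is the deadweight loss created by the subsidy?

Pre-subsidy: 142.8 - 0.4q = 75.3125 + 0.3125q gives q* = 5399/57 and p* = 5980/57.
With the subsidy, sellers receive ps = pb + 12 for each unit, where pb is the price buyers pay.
On the curves, pb = 142.8 - 0.4q and ps = 75.3125 + 0.3125q; the wedge ps − pb = 12 gives 75.3125 + 0.3125q − (142.8 - 0.4q) = 12, so q' = 6359/57.
Then pb = 142.8 − 0.4·(6359/57) = 5596/57 and ps = 75.3125 + 0.3125·(6359/57) = 6280/57.
The subsidy expands output by 6359/57 − 5399/57 = 320/19 past the efficient level; on those units the gap between marginal cost and willingness to pay runs from 0 up to 12.
DWL = ½ × 12 × 320/19 = 1920/19.

Deadweight loss = 1920/19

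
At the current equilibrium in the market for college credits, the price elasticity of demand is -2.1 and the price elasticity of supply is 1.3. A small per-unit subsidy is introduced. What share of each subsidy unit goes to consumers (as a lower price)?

Consumer share = 13/34

For a small subsidy around the equilibrium, the benefit split depends on the relative slopes, which at a point are proportional to the elasticities.
Buyer share = εs/(εs + |εd|) = 1.3/(1.3 + 2.1) = 13/34; seller share = |εd|/(εs + |εd|) = 21/34.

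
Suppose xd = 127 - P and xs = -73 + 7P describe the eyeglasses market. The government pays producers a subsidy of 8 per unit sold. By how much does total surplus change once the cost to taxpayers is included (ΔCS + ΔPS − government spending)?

Pre-subsidy: 127 - P = -73 + 7P gives P* = 25, x* = 102.
With the subsidy, sellers receive Ps = Pb + 8 for each unit, where Pb is the price buyers pay.
Supply in terms of Pb becomes xs = -73 + 7(Pb + 8) = -17 + 7Pb. Setting this equal to demand: 127 - Pb = -17 + 7Pb, so Pb = 18.
Sellers receive Ps = 18 + 8 = 26; x' = 127 − 1·18 = 109.
ΔCS = ½(102 + 109)(25 − 18) = 738.5; ΔPS = ½(102 + 109)(26 − 25) = 105.5.
Government spending = 8 × 109 = 872.
Net change = 738.5 + 105.5 − 872 = -28. The loss equals the DWL triangle ½·8·7.

Net change in total surplus = -28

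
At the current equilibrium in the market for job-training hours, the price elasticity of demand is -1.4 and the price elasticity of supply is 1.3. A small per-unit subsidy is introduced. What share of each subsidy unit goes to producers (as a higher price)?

For a small subsidy around the equilibrium, the benefit split depends on the relative slopes, which at a point are proportional to the elasticities.
Buyer share = εs/(εs + |εd|) = 1.3/(1.3 + 1.4) = 13/27; seller share = |εd|/(εs + |εd|) = 14/27.
So producers capture 14/27 of the subsidy.

Producer share = 14/27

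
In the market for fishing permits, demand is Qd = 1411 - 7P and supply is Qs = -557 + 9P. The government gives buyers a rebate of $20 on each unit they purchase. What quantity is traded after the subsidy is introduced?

Q' = 628.75

Pre-subsidy: 1411 - 7P = -557 + 9P gives P* = 123, Q* = 550.
With the rebate, buyers effectively pay Pb = Ps − 20, where Ps is the price sellers receive.
Demand in terms of Ps becomes Qd = 1411 − 7(Ps − 20) = 1551 - 7Ps. Setting this equal to supply: 1551 - 7Ps = -557 + 9Ps, so Ps = 131.75.
Buyers pay Pb = 131.75 − 20 = 111.75; Q' = -557 + 9·131.75 = 628.75.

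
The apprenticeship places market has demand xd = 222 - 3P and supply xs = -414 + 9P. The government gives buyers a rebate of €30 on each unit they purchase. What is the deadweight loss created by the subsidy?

Pre-subsidy: 222 - 3P = -414 + 9P gives P* = 53, x* = 63.
With the rebate, buyers effectively pay Pb = Ps − 30, where Ps is the price sellers receive.
Demand in terms of Ps becomes xd = 222 − 3(Ps − 30) = 312 - 3Ps. Setting this equal to supply: 312 - 3Ps = -414 + 9Ps, so Ps = 60.5.
Buyers pay Pb = 60.5 − 30 = 30.5; x' = -414 + 9·60.5 = 130.5.
The subsidy expands output by 130.5 − 63 = 67.5 past the efficient level; on those units the gap between marginal cost and willingness to pay runs from 0 up to 30.
DWL = ½ × 30 × 67.5 = 1012.5.

Deadweight loss = €1012.5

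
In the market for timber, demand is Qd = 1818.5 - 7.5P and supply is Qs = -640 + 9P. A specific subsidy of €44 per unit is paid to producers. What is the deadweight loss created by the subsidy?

Deadweight loss = €3960

Pre-subsidy: 1818.5 - 7.5P = -640 + 9P gives P* = 149, Q* = 701.
With the subsidy, sellers receive Ps = Pb + 44 for each unit, where Pb is the price buyers pay.
Supply in terms of Pb becomes Qs = -640 + 9(Pb + 44) = -244 + 9Pb. Setting this equal to demand: 1818.5 - 7.5Pb = -244 + 9Pb, so Pb = 125.
Sellers receive Ps = 125 + 44 = 169; Q' = 1818.5 − 7.5·125 = 881.
The subsidy expands output by 881 − 701 = 180 past the efficient level; on those units the gap between marginal cost and willingness to pay runs from 0 up to 44.
DWL = ½ × 44 × 180 = 3960.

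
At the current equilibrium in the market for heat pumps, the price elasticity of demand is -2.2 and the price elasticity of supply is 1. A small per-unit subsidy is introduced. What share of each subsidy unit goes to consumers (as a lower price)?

Consumer share = 0.3125

For a small subsidy around the equilibrium, the benefit split depends on the relative slopes, which at a point are proportional to the elasticities.
Buyer share = εs/(εs + |εd|) = 1/(1 + 2.2) = 0.3125; seller share = |εd|/(εs + |εd|) = 0.6875.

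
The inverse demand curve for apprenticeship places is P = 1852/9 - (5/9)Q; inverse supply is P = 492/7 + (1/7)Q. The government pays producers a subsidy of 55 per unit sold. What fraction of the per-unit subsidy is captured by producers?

Producer share = 9/44

Pre-subsidy: 1852/9 - (5/9)Q = 492/7 + (1/7)Q gives Q* = 194 and P* = 98.
With the subsidy, sellers receive Ps = Pb + 55 for each unit, where Pb is the price buyers pay.
On the curves, Pb = 1852/9 - (5/9)Q and Ps = 492/7 + (1/7)Q; the wedge Ps − Pb = 55 gives 492/7 + (1/7)Q − (1852/9 - (5/9)Q) = 55, so Q' = 272.75.
Then Pb = 1852/9 − (5/9)·272.75 = 54.25 and Ps = 492/7 + (1/7)·272.75 = 109.25.
Buyers' price falls by P* − Pb = 98 − 54.25 = 43.75; sellers' price rises by Ps − P* = 109.25 − 98 = 11.25.
So producers capture 11.25/55 = 9/44 of each unit of subsidy.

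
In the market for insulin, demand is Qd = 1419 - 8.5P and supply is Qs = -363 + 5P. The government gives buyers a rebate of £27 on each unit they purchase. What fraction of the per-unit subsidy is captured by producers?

Producer share = 17/27

Pre-subsidy: 1419 - 8.5P = -363 + 5P gives P* = 132, Q* = 297.
With the rebate, buyers effectively pay Pb = Ps − 27, where Ps is the price sellers receive.
Demand in terms of Ps becomes Qd = 1419 − 8.5(Ps − 27) = 1648.5 - 8.5Ps. Setting this equal to supply: 1648.5 - 8.5Ps = -363 + 5Ps, so Ps = 149.
Buyers pay Pb = 149 − 27 = 122; Q' = -363 + 5·149 = 382.
Buyers' price falls by P* − Pb = 132 − 122 = 10; sellers' price rises by Ps − P* = 149 − 132 = 17.
So producers capture 17/27 = 17/27 of each unit of subsidy.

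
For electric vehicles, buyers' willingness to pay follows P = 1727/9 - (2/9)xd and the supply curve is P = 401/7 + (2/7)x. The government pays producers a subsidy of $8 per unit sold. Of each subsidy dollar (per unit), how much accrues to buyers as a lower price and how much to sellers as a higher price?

Pre-subsidy: 1727/9 - (2/9)x = 401/7 + (2/7)x gives x* = 265 and P* = 133.
With the subsidy, sellers receive Ps = Pb + 8 for each unit, where Pb is the price buyers pay.
On the curves, Pb = 1727/9 - (2/9)x and Ps = 401/7 + (2/7)x; the wedge Ps − Pb = 8 gives 401/7 + (2/7)x − (1727/9 - (2/9)x) = 8, so x' = 280.75.
Then Pb = 1727/9 − (2/9)·280.75 = 129.5 and Ps = 401/7 + (2/7)·280.75 = 137.5.
Buyers' price falls by P* − Pb = 133 − 129.5 = 3.5; sellers' price rises by Ps − P* = 137.5 − 133 = 4.5.

Buyers gain $3.5 per unit; sellers gain $4.5 per unit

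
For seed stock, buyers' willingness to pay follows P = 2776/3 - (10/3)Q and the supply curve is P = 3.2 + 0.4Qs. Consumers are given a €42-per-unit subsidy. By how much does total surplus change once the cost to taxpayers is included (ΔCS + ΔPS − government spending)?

Pre-subsidy: 2776/3 - (10/3)Q = 3.2 + 0.4Q gives Q* = 247 and P* = 102.
With the rebate, buyers effectively pay Pb = Ps − 42, where Ps is the price sellers receive.
On the curves, Pb = 2776/3 - (10/3)Q and Ps = 3.2 + 0.4Q; the wedge Ps − Pb = 42 gives 3.2 + 0.4Q − (2776/3 - (10/3)Q) = 42, so Q' = 258.25.
Then Pb = 2776/3 − (10/3)·258.25 = 64.5 and Ps = 3.2 + 0.4·258.25 = 106.5.
ΔCS = ½(247 + 258.25)(102 − 64.5) = 9473.4375; ΔPS = ½(247 + 258.25)(106.5 − 102) = 1136.8125.
Government spending = 42 × 258.25 = 10846.5.
Net change = 9473.4375 + 1136.8125 − 10846.5 = -236.25. The loss equals the DWL triangle ½·42·11.25.

Net change in total surplus = -€236.25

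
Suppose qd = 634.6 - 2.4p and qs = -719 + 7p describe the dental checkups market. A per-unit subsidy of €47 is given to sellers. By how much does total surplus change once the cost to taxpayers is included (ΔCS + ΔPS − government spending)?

Net change in total surplus = -€1974

Pre-subsidy: 634.6 - 2.4p = -719 + 7p gives p* = 144, q* = 289.
With the subsidy, sellers receive ps = pb + 47 for each unit, where pb is the price buyers pay.
Supply in terms of pb becomes qs = -719 + 7(pb + 47) = -390 + 7pb. Setting this equal to demand: 634.6 - 2.4pb = -390 + 7pb, so pb = 109.
Sellers receive ps = 109 + 47 = 156; q' = 634.6 − 2.4·109 = 373.
ΔCS = ½(289 + 373)(144 − 109) = 11585; ΔPS = ½(289 + 373)(156 − 144) = 3972.
Government spending = 47 × 373 = 17531.
Net change = 11585 + 3972 − 17531 = -1974. The loss equals the DWL triangle ½·47·84.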